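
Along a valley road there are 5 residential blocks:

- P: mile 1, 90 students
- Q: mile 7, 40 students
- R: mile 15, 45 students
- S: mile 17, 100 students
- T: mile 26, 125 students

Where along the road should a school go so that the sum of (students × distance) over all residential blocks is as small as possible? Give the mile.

For a sum of weighted absolute distances on a line, the optimum is the weighted median (not the mean). Total weight W = 400; half-weight = 200.
Sort by position and accumulate weight:
  mile 1 (P, w=90) → cum 90
  mile 7 (Q, w=40) → cum 130
  mile 15 (R, w=45) → cum 175
  mile 17 (S, w=100) → cum 275  ≥ 200 → median here
  mile 26 (T, w=125) → cum 400
Optimal location: mile 17.

x = 17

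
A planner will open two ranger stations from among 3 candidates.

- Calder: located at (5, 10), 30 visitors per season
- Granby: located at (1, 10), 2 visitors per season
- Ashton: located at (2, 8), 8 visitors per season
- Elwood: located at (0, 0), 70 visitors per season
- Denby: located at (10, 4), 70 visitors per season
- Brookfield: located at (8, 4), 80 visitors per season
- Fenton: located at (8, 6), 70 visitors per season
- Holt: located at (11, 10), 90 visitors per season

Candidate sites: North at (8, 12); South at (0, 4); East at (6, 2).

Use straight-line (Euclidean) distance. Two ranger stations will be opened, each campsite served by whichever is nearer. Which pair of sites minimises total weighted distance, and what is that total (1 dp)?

Evaluate every pair (each demand assigned to the nearer of the two):
  {North, East}: total = 1800.0
  {South, East}: total = 2263.7
  {North, South}: total = 2397.8
Best pair: {North, East} with total 1800.0.

{North, East}, total 1800.0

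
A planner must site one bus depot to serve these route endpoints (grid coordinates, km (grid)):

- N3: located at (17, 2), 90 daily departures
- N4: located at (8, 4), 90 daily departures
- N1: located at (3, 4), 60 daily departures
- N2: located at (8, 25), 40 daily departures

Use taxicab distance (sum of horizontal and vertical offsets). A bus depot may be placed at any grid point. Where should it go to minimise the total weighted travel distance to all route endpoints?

Manhattan distance separates: Σwᵢ(|x−xᵢ|+|y−yᵢ|) = Σwᵢ|x−xᵢ| + Σwᵢ|y−yᵢ|, so x and y are optimised independently as 1-D weighted medians.
Total weight W = 280; half = 140.
x-coordinate, sorted with cumulative weight:
  x=3 (N1, w=60) cum 60
  x=8 (N4, w=90) cum 150  ← median
  x=8 (N2, w=40) cum 190
  x=17 (N3, w=90) cum 280
⇒ x* = 8
y-coordinate, sorted with cumulative weight:
  y=2 (N3, w=90) cum 90
  y=4 (N4, w=90) cum 180  ← median
  y=4 (N1, w=60) cum 240
  y=25 (N2, w=40) cum 280
⇒ y* = 4

(8, 4)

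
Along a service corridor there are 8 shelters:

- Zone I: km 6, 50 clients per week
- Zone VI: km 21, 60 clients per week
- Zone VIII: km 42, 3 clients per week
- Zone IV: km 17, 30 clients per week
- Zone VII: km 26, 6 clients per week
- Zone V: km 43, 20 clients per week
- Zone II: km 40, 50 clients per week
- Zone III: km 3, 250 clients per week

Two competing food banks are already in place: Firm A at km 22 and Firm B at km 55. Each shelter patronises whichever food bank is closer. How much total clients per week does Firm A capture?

396

The indifferent point is the midpoint (22+55)/2 = 38.5; shelters left of it (closer to Firm A at 22) go to Firm A, those right go to Firm B.
  Zone III at 3 (w=250) → Firm A
  Zone I at 6 (w=50) → Firm A
  Zone IV at 17 (w=30) → Firm A
  Zone VI at 21 (w=60) → Firm A
  Zone VII at 26 (w=6) → Firm A
  Zone II at 40 (w=50) → Firm B
  Zone VIII at 42 (w=3) → Firm B
  Zone V at 43 (w=20) → Firm B
Firm A captures 396; Firm B captures 73.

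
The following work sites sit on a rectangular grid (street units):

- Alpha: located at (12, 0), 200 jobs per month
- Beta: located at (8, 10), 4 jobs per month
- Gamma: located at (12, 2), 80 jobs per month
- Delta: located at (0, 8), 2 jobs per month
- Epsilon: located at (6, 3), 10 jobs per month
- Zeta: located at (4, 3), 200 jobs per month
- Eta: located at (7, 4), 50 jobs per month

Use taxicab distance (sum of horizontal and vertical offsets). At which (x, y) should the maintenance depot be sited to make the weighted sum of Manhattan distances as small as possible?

Manhattan distance separates: Σwᵢ(|x−xᵢ|+|y−yᵢ|) = Σwᵢ|x−xᵢ| + Σwᵢ|y−yᵢ|, so x and y are optimised independently as 1-D weighted medians.
Total weight W = 546; half = 273.
x-coordinate, sorted with cumulative weight:
  x=0 (Delta, w=2) cum 2
  x=4 (Zeta, w=200) cum 202
  x=6 (Epsilon, w=10) cum 212
  x=7 (Eta, w=50) cum 262
  x=8 (Beta, w=4) cum 266
  x=12 (Alpha, w=200) cum 466  ← median
  x=12 (Gamma, w=80) cum 546
⇒ x* = 12
y-coordinate, sorted with cumulative weight:
  y=0 (Alpha, w=200) cum 200
  y=2 (Gamma, w=80) cum 280  ← median
  y=3 (Epsilon, w=10) cum 290
  y=3 (Zeta, w=200) cum 490
  y=4 (Eta, w=50) cum 540
  y=8 (Delta, w=2) cum 542
  y=10 (Beta, w=4) cum 546
⇒ y* = 2

(12, 2)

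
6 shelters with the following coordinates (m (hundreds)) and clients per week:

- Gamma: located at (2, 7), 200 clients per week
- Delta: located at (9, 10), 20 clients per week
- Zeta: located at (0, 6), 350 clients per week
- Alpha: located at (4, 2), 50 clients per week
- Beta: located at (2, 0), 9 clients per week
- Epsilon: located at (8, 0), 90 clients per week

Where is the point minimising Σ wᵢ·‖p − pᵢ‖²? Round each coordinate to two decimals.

The minimiser of Σwᵢ‖p−pᵢ‖² is the weighted centroid p* = (Σwᵢpᵢ)/(Σwᵢ).
Σwᵢ = 719.
Σwᵢxᵢ = 200·2 + 20·9 + 350·0 + 50·4 + 9·2 + 90·8 = 1518.
Σwᵢyᵢ = 200·7 + 20·10 + 350·6 + 50·2 + 9·0 + 90·0 = 3800.
x* = 1518/719 = 2.11, y* = 3800/719 = 5.29.

(2.11, 5.29)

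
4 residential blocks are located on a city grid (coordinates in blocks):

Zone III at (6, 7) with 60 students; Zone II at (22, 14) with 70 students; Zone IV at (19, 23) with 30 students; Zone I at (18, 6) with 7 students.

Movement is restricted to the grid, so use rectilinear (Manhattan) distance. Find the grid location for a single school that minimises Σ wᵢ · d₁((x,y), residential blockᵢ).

(19, 14)

Manhattan distance separates: Σwᵢ(|x−xᵢ|+|y−yᵢ|) = Σwᵢ|x−xᵢ| + Σwᵢ|y−yᵢ|, so x and y are optimised independently as 1-D weighted medians.
Total weight W = 167; half = 83.5.
x-coordinate, sorted with cumulative weight:
  x=6 (Zone III, w=60) cum 60
  x=18 (Zone I, w=7) cum 67
  x=19 (Zone IV, w=30) cum 97  ← median
  x=22 (Zone II, w=70) cum 167
⇒ x* = 19
y-coordinate, sorted with cumulative weight:
  y=6 (Zone I, w=7) cum 7
  y=7 (Zone III, w=60) cum 67
  y=14 (Zone II, w=70) cum 137  ← median
  y=23 (Zone IV, w=30) cum 167
⇒ y* = 14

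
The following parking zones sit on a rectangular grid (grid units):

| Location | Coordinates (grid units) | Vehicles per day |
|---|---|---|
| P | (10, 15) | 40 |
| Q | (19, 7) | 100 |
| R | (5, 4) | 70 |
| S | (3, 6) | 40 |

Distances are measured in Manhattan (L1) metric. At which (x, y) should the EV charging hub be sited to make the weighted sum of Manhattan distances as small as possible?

(10, 7)

Manhattan distance separates: Σwᵢ(|x−xᵢ|+|y−yᵢ|) = Σwᵢ|x−xᵢ| + Σwᵢ|y−yᵢ|, so x and y are optimised independently as 1-D weighted medians.
Total weight W = 250; half = 125.
x-coordinate, sorted with cumulative weight:
  x=3 (S, w=40) cum 40
  x=5 (R, w=70) cum 110
  x=10 (P, w=40) cum 150  ← median
  x=19 (Q, w=100) cum 250
⇒ x* = 10
y-coordinate, sorted with cumulative weight:
  y=4 (R, w=70) cum 70
  y=6 (S, w=40) cum 110
  y=7 (Q, w=100) cum 210  ← median
  y=15 (P, w=40) cum 250
⇒ y* = 7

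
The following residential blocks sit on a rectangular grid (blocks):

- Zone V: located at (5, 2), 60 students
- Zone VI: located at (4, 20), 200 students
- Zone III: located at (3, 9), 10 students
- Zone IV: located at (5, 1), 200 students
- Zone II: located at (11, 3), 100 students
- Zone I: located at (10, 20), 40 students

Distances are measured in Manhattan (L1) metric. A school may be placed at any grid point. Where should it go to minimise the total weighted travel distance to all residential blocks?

(5, 3)

Manhattan distance separates: Σwᵢ(|x−xᵢ|+|y−yᵢ|) = Σwᵢ|x−xᵢ| + Σwᵢ|y−yᵢ|, so x and y are optimised independently as 1-D weighted medians.
Total weight W = 610; half = 305.
x-coordinate, sorted with cumulative weight:
  x=3 (Zone III, w=10) cum 10
  x=4 (Zone VI, w=200) cum 210
  x=5 (Zone V, w=60) cum 270
  x=5 (Zone IV, w=200) cum 470  ← median
  x=10 (Zone I, w=40) cum 510
  x=11 (Zone II, w=100) cum 610
⇒ x* = 5
y-coordinate, sorted with cumulative weight:
  y=1 (Zone IV, w=200) cum 200
  y=2 (Zone V, w=60) cum 260
  y=3 (Zone II, w=100) cum 360  ← median
  y=9 (Zone III, w=10) cum 370
  y=20 (Zone VI, w=200) cum 570
  y=20 (Zone I, w=40) cum 610
⇒ y* = 3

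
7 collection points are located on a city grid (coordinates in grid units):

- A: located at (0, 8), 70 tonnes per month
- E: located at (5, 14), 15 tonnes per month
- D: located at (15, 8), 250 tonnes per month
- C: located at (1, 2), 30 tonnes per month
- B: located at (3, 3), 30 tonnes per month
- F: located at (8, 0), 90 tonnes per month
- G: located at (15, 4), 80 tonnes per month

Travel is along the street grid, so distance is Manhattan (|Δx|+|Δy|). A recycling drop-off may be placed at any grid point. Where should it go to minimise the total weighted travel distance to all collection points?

Manhattan distance separates: Σwᵢ(|x−xᵢ|+|y−yᵢ|) = Σwᵢ|x−xᵢ| + Σwᵢ|y−yᵢ|, so x and y are optimised independently as 1-D weighted medians.
Total weight W = 565; half = 282.5.
x-coordinate, sorted with cumulative weight:
  x=0 (A, w=70) cum 70
  x=1 (C, w=30) cum 100
  x=3 (B, w=30) cum 130
  x=5 (E, w=15) cum 145
  x=8 (F, w=90) cum 235
  x=15 (D, w=250) cum 485  ← median
  x=15 (G, w=80) cum 565
⇒ x* = 15
y-coordinate, sorted with cumulative weight:
  y=0 (F, w=90) cum 90
  y=2 (C, w=30) cum 120
  y=3 (B, w=30) cum 150
  y=4 (G, w=80) cum 230
  y=8 (A, w=70) cum 300  ← median
  y=8 (D, w=250) cum 550
  y=14 (E, w=15) cum 565
⇒ y* = 8

(15, 8)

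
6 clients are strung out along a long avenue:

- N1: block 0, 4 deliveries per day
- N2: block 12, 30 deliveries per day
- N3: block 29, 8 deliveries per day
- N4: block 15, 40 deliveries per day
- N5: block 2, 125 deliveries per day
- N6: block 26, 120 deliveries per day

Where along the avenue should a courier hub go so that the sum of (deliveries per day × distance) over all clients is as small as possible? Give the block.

x = 15

For a sum of weighted absolute distances on a line, the optimum is the weighted median (not the mean). Total weight W = 327; half-weight = 163.5.
Sort by position and accumulate weight:
  block 0 (N1, w=4) → cum 4
  block 2 (N5, w=125) → cum 129
  block 12 (N2, w=30) → cum 159
  block 15 (N4, w=40) → cum 199  ≥ 163.5 → median here
  block 26 (N6, w=120) → cum 319
  block 29 (N3, w=8) → cum 327
Optimal location: block 15.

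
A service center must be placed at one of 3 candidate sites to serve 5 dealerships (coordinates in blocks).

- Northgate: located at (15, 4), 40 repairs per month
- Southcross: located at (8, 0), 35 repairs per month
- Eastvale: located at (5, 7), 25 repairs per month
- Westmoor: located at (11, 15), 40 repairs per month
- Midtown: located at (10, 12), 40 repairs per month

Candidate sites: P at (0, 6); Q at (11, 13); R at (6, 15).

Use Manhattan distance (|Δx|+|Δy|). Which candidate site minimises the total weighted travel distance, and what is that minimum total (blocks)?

Total weighted distance at each candidate:
  P (0, 6): total = 2760
  Q (11, 13): total = 1540
  R (6, 15): total = 2100
Minimum is at Q with total 1540 blocks.

Q, total 1540 blocks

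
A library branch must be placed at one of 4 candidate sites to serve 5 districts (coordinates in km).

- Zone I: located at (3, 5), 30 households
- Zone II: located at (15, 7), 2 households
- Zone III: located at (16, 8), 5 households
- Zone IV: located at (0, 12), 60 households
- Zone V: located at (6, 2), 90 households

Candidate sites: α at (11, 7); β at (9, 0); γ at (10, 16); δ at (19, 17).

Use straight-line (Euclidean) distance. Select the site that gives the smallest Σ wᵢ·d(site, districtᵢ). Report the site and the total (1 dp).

Total weighted distance at each candidate:
  α (11, 7): total = 1642.3
  β (9, 0): total = 1530.4
  γ (10, 16): total = 2418.4
  δ (19, 17): total = 3634.2
Minimum is at β with total 1530.4 km.

β, total 1530.4 km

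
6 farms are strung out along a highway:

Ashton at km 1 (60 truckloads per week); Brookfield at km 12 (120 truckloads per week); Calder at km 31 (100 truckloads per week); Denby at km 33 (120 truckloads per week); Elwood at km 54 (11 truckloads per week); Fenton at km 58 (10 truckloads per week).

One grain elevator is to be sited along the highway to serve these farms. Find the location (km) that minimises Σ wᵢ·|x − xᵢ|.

x = 31

For a sum of weighted absolute distances on a line, the optimum is the weighted median (not the mean). Total weight W = 421; half-weight = 210.5.
Sort by position and accumulate weight:
  km 1 (Ashton, w=60) → cum 60
  km 12 (Brookfield, w=120) → cum 180
  km 31 (Calder, w=100) → cum 280  ≥ 210.5 → median here
  km 33 (Denby, w=120) → cum 400
  km 54 (Elwood, w=11) → cum 411
  km 58 (Fenton, w=10) → cum 421
Optimal location: km 31.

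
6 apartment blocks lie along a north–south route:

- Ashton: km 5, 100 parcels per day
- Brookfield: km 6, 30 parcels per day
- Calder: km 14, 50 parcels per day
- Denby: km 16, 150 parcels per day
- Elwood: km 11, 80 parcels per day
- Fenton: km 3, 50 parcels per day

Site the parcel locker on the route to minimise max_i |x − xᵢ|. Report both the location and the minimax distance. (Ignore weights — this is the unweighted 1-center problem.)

The 1-center on a line is the midpoint of the two extreme points: leftmost at 3, rightmost at 16.
Optimal location = (3 + 16)/2 = 9.5; maximum distance = (16 − 3)/2 = 6.5.

location 9.5, max distance 6.5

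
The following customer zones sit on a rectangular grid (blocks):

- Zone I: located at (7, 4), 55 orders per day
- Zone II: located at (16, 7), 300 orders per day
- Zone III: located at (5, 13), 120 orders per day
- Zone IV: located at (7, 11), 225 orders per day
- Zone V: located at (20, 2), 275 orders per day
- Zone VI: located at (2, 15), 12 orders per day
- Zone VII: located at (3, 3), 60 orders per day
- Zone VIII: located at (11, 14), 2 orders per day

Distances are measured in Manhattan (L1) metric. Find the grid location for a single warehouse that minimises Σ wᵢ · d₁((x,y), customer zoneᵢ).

Manhattan distance separates: Σwᵢ(|x−xᵢ|+|y−yᵢ|) = Σwᵢ|x−xᵢ| + Σwᵢ|y−yᵢ|, so x and y are optimised independently as 1-D weighted medians.
Total weight W = 1049; half = 524.5.
x-coordinate, sorted with cumulative weight:
  x=2 (Zone VI, w=12) cum 12
  x=3 (Zone VII, w=60) cum 72
  x=5 (Zone III, w=120) cum 192
  x=7 (Zone I, w=55) cum 247
  x=7 (Zone IV, w=225) cum 472
  x=11 (Zone VIII, w=2) cum 474
  x=16 (Zone II, w=300) cum 774  ← median
  x=20 (Zone V, w=275) cum 1049
⇒ x* = 16
y-coordinate, sorted with cumulative weight:
  y=2 (Zone V, w=275) cum 275
  y=3 (Zone VII, w=60) cum 335
  y=4 (Zone I, w=55) cum 390
  y=7 (Zone II, w=300) cum 690  ← median
  y=11 (Zone IV, w=225) cum 915
  y=13 (Zone III, w=120) cum 1035
  y=14 (Zone VIII, w=2) cum 1037
  y=15 (Zone VI, w=12) cum 1049
⇒ y* = 7

(16, 7)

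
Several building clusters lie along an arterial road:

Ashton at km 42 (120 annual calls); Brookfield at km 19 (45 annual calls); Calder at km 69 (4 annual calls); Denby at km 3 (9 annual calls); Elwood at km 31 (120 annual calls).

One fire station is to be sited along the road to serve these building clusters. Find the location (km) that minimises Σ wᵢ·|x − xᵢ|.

x = 31

For a sum of weighted absolute distances on a line, the optimum is the weighted median (not the mean). Total weight W = 298; half-weight = 149.
Sort by position and accumulate weight:
  km 3 (Denby, w=9) → cum 9
  km 19 (Brookfield, w=45) → cum 54
  km 31 (Elwood, w=120) → cum 174  ≥ 149 → median here
  km 42 (Ashton, w=120) → cum 294
  km 69 (Calder, w=4) → cum 298
Optimal location: km 31.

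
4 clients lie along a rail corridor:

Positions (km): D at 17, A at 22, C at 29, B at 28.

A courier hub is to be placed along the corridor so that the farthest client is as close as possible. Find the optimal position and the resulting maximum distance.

The 1-center on a line is the midpoint of the two extreme points: leftmost at 17, rightmost at 29.
Optimal location = (17 + 29)/2 = 23; maximum distance = (29 − 17)/2 = 6.

location 23, max distance 6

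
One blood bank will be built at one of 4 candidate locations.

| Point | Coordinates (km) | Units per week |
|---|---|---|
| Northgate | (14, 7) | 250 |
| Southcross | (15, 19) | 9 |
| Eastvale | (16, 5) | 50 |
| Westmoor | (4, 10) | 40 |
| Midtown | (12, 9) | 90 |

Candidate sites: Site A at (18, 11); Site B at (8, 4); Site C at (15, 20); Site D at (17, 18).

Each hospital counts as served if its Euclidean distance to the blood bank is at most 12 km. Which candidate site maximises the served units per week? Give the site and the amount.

Site B, covering 430

Coverage radius r = 12 km; a point is covered iff (Δx)²+(Δy)² ≤ 12² = 144.
  Site A (18, 11): covers {Northgate, Southcross, Eastvale, Midtown} → 399
  Site B (8, 4): covers {Northgate, Eastvale, Westmoor, Midtown} → 430
  Site C (15, 20): covers {Southcross, Midtown} → 99
  Site D (17, 18): covers {Northgate, Southcross, Midtown} → 349
Maximum coverage at Site B: 430 units per week.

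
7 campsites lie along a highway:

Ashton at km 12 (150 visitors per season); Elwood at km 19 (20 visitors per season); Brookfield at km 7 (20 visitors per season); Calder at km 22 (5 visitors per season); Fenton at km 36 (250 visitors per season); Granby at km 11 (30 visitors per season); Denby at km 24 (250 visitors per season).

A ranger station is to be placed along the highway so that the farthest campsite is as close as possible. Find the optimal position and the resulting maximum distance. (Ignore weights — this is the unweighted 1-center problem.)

The 1-center on a line is the midpoint of the two extreme points: leftmost at 7, rightmost at 36.
Optimal location = (7 + 36)/2 = 21.5; maximum distance = (36 − 7)/2 = 14.5.

location 21.5, max distance 14.5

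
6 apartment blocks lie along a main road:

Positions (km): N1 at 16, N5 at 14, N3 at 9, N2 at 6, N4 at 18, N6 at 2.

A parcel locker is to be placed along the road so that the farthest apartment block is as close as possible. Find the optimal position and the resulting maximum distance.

The 1-center on a line is the midpoint of the two extreme points: leftmost at 2, rightmost at 18.
Optimal location = (2 + 18)/2 = 10; maximum distance = (18 − 2)/2 = 8.

location 10, max distance 8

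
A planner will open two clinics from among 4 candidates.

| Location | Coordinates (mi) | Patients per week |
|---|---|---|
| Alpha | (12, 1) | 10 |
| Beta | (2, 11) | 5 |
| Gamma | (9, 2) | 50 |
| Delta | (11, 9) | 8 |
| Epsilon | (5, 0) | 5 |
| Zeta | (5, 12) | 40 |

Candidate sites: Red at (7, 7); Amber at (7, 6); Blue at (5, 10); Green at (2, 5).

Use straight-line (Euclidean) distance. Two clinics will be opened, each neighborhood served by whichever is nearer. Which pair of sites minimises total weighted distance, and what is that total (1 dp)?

{Amber, Blue}, total 461.8

Evaluate every pair (each demand assigned to the nearer of the two):
  {Amber, Blue}: total = 461.8
  {Red, Blue}: total = 515.3
  {Red, Amber}: total = 609.1
  {Amber, Green}: total = 646.5
  {Red, Green}: total = 657.7
  {Blue, Green}: total = 662.1
Best pair: {Amber, Blue} with total 461.8.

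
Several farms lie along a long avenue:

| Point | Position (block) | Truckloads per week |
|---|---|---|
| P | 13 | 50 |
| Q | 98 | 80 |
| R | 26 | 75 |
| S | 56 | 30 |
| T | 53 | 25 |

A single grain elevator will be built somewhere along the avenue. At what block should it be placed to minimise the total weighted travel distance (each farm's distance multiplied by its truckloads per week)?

x = 53

For a sum of weighted absolute distances on a line, the optimum is the weighted median (not the mean). Total weight W = 260; half-weight = 130.
Sort by position and accumulate weight:
  block 13 (P, w=50) → cum 50
  block 26 (R, w=75) → cum 125
  block 53 (T, w=25) → cum 150  ≥ 130 → median here
  block 56 (S, w=30) → cum 180
  block 98 (Q, w=80) → cum 260
Optimal location: block 53.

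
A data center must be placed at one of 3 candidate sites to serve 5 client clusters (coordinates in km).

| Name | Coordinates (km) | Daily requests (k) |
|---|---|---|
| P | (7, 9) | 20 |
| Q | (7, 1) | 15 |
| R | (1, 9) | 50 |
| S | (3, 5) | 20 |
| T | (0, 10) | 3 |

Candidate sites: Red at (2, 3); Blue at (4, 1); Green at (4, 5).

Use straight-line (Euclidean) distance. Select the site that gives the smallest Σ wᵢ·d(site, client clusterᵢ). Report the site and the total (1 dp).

Green, total 464.2 km

Total weighted distance at each candidate:
  Red (2, 3): total = 607.7
  Blue (4, 1): total = 755.1
  Green (4, 5): total = 464.2
Minimum is at Green with total 464.2 km.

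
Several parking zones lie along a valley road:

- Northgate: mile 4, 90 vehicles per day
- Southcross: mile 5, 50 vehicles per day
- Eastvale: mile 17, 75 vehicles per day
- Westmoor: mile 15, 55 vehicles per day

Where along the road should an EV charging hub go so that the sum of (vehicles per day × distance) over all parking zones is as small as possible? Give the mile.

x = 5

For a sum of weighted absolute distances on a line, the optimum is the weighted median (not the mean). Total weight W = 270; half-weight = 135.
Sort by position and accumulate weight:
  mile 4 (Northgate, w=90) → cum 90
  mile 5 (Southcross, w=50) → cum 140  ≥ 135 → median here
  mile 15 (Westmoor, w=55) → cum 195
  mile 17 (Eastvale, w=75) → cum 270
Optimal location: mile 5.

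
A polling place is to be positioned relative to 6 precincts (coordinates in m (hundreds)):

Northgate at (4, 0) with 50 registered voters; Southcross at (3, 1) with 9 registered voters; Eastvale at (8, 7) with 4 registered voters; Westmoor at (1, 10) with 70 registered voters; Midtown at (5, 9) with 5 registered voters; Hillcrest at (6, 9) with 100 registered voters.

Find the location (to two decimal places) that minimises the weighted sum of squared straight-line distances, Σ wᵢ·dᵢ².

(4.01, 7.07)

The minimiser of Σwᵢ‖p−pᵢ‖² is the weighted centroid p* = (Σwᵢpᵢ)/(Σwᵢ).
Σwᵢ = 238.
Σwᵢxᵢ = 50·4 + 9·3 + 4·8 + 70·1 + 5·5 + 100·6 = 954.
Σwᵢyᵢ = 50·0 + 9·1 + 4·7 + 70·10 + 5·9 + 100·9 = 1682.
x* = 954/238 = 4.01, y* = 1682/238 = 7.07.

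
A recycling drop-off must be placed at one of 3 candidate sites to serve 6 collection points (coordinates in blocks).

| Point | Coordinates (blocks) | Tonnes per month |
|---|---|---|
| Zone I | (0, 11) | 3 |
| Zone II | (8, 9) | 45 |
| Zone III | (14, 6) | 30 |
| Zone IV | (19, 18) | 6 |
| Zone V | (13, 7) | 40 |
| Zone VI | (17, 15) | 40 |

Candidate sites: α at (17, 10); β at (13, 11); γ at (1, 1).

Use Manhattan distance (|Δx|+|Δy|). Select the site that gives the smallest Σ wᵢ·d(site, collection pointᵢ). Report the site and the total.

Total weighted distance at each candidate:
  α (17, 10): total = 1254
  β (13, 11): total = 1092
  γ (1, 1): total = 3378
Minimum is at β with total 1092 blocks.

β, total 1092 blocks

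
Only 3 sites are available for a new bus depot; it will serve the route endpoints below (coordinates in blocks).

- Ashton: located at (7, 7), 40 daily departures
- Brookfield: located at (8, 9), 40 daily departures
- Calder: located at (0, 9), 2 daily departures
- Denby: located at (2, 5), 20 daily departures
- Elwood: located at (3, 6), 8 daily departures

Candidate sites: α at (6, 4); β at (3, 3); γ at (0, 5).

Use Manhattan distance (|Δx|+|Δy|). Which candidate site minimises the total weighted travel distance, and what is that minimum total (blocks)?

α, total 602 blocks

Total weighted distance at each candidate:
  α (6, 4): total = 602
  β (3, 3): total = 862
  γ (0, 5): total = 920
Minimum is at α with total 602 blocks.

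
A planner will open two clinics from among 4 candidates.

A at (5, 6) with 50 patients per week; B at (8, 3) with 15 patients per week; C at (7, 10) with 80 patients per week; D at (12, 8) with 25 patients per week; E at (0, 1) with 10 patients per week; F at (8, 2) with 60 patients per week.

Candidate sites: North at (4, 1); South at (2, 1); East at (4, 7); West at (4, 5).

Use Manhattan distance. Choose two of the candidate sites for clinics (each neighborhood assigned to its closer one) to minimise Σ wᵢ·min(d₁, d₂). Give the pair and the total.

{North, East}, total 1235

Evaluate every pair (each demand assigned to the nearer of the two):
  {North, East}: total = 1235
  {South, East}: total = 1365
  {East, West}: total = 1395
  {North, West}: total = 1445
  {South, West}: total = 1545
  {North, South}: total = 2045
Best pair: {North, East} with total 1235.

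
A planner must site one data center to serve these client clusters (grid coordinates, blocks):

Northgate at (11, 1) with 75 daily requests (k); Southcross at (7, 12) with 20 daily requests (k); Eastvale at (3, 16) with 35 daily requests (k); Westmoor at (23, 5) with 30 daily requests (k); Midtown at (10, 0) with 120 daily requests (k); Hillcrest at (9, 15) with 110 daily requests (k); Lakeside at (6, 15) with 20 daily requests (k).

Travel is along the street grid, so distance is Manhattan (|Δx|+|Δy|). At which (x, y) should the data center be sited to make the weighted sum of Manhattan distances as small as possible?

(10, 5)

Manhattan distance separates: Σwᵢ(|x−xᵢ|+|y−yᵢ|) = Σwᵢ|x−xᵢ| + Σwᵢ|y−yᵢ|, so x and y are optimised independently as 1-D weighted medians.
Total weight W = 410; half = 205.
x-coordinate, sorted with cumulative weight:
  x=3 (Eastvale, w=35) cum 35
  x=6 (Lakeside, w=20) cum 55
  x=7 (Southcross, w=20) cum 75
  x=9 (Hillcrest, w=110) cum 185
  x=10 (Midtown, w=120) cum 305  ← median
  x=11 (Northgate, w=75) cum 380
  x=23 (Westmoor, w=30) cum 410
⇒ x* = 10
y-coordinate, sorted with cumulative weight:
  y=0 (Midtown, w=120) cum 120
  y=1 (Northgate, w=75) cum 195
  y=5 (Westmoor, w=30) cum 225  ← median
  y=12 (Southcross, w=20) cum 245
  y=15 (Hillcrest, w=110) cum 355
  y=15 (Lakeside, w=20) cum 375
  y=16 (Eastvale, w=35) cum 410
⇒ y* = 5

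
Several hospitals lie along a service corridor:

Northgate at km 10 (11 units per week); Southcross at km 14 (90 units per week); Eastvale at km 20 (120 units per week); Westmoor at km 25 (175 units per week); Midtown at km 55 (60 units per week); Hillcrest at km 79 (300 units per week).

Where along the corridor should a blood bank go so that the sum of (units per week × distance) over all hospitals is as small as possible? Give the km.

For a sum of weighted absolute distances on a line, the optimum is the weighted median (not the mean). Total weight W = 756; half-weight = 378.
Sort by position and accumulate weight:
  km 10 (Northgate, w=11) → cum 11
  km 14 (Southcross, w=90) → cum 101
  km 20 (Eastvale, w=120) → cum 221
  km 25 (Westmoor, w=175) → cum 396  ≥ 378 → median here
  km 55 (Midtown, w=60) → cum 456
  km 79 (Hillcrest, w=300) → cum 756
Optimal location: km 25.

x = 25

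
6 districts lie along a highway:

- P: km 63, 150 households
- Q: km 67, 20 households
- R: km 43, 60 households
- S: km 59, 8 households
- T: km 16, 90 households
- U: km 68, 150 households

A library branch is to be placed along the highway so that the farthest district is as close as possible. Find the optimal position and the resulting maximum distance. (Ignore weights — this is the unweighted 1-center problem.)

location 42, max distance 26

The 1-center on a line is the midpoint of the two extreme points: leftmost at 16, rightmost at 68.
Optimal location = (16 + 68)/2 = 42; maximum distance = (68 − 16)/2 = 26.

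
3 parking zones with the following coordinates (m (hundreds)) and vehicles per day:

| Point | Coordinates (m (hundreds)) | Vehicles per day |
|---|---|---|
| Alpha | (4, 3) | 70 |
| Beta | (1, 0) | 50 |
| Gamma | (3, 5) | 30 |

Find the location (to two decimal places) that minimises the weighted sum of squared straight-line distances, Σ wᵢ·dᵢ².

(2.80, 2.40)

The minimiser of Σwᵢ‖p−pᵢ‖² is the weighted centroid p* = (Σwᵢpᵢ)/(Σwᵢ).
Σwᵢ = 150.
Σwᵢxᵢ = 70·4 + 50·1 + 30·3 = 420.
Σwᵢyᵢ = 70·3 + 50·0 + 30·5 = 360.
x* = 420/150 = 2.80, y* = 360/150 = 2.40.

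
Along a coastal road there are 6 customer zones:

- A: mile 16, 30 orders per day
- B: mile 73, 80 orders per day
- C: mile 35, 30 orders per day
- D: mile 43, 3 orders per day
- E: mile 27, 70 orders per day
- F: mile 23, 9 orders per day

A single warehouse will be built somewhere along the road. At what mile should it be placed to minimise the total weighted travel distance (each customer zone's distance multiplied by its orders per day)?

x = 35

For a sum of weighted absolute distances on a line, the optimum is the weighted median (not the mean). Total weight W = 222; half-weight = 111.
Sort by position and accumulate weight:
  mile 16 (A, w=30) → cum 30
  mile 23 (F, w=9) → cum 39
  mile 27 (E, w=70) → cum 109
  mile 35 (C, w=30) → cum 139  ≥ 111 → median here
  mile 43 (D, w=3) → cum 142
  mile 73 (B, w=80) → cum 222
Optimal location: mile 35.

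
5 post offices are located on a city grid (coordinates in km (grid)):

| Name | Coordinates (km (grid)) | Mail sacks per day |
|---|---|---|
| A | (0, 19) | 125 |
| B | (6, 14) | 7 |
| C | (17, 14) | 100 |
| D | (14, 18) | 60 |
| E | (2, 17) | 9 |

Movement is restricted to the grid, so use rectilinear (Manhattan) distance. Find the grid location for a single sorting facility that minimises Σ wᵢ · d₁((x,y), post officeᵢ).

(14, 18)

Manhattan distance separates: Σwᵢ(|x−xᵢ|+|y−yᵢ|) = Σwᵢ|x−xᵢ| + Σwᵢ|y−yᵢ|, so x and y are optimised independently as 1-D weighted medians.
Total weight W = 301; half = 150.5.
x-coordinate, sorted with cumulative weight:
  x=0 (A, w=125) cum 125
  x=2 (E, w=9) cum 134
  x=6 (B, w=7) cum 141
  x=14 (D, w=60) cum 201  ← median
  x=17 (C, w=100) cum 301
⇒ x* = 14
y-coordinate, sorted with cumulative weight:
  y=14 (B, w=7) cum 7
  y=14 (C, w=100) cum 107
  y=17 (E, w=9) cum 116
  y=18 (D, w=60) cum 176  ← median
  y=19 (A, w=125) cum 301
⇒ y* = 18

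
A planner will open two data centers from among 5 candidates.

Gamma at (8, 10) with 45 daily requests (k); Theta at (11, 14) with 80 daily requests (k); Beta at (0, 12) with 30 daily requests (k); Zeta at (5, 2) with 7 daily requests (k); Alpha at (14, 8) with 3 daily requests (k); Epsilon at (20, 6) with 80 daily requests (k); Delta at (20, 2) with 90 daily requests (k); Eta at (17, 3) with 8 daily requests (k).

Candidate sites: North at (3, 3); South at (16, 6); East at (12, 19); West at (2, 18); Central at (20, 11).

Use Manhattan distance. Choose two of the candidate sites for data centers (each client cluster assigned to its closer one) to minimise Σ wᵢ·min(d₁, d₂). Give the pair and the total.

Evaluate every pair (each demand assigned to the nearer of the two):
  {South, East}: total = 2779
  {South, West}: total = 3009
  {North, South}: total = 3045
  {East, Central}: total = 3128
  {North, Central}: total = 3206
  {West, Central}: total = 3243
  {South, Central}: total = 3319
  {North, East}: total = 4772
  {North, West}: total = 5221
  {East, West}: total = 5575
Best pair: {South, East} with total 2779.

{South, East}, total 2779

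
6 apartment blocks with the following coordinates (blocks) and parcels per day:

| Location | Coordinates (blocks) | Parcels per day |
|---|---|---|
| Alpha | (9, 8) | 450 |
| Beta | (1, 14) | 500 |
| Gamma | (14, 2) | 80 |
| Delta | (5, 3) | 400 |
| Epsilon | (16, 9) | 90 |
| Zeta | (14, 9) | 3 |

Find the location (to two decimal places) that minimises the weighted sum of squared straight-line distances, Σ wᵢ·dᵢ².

(6.01, 8.40)

The minimiser of Σwᵢ‖p−pᵢ‖² is the weighted centroid p* = (Σwᵢpᵢ)/(Σwᵢ).
Σwᵢ = 1523.
Σwᵢxᵢ = 450·9 + 500·1 + 80·14 + 400·5 + 90·16 + 3·14 = 9152.
Σwᵢyᵢ = 450·8 + 500·14 + 80·2 + 400·3 + 90·9 + 3·9 = 12797.
x* = 9152/1523 = 6.01, y* = 12797/1523 = 8.40.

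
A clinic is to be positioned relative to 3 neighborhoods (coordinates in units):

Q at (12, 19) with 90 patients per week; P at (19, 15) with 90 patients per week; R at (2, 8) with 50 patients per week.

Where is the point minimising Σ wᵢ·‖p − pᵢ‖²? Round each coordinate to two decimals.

(12.57, 15.04)

The minimiser of Σwᵢ‖p−pᵢ‖² is the weighted centroid p* = (Σwᵢpᵢ)/(Σwᵢ).
Σwᵢ = 230.
Σwᵢxᵢ = 90·12 + 90·19 + 50·2 = 2890.
Σwᵢyᵢ = 90·19 + 90·15 + 50·8 = 3460.
x* = 2890/230 = 12.57, y* = 3460/230 = 15.04.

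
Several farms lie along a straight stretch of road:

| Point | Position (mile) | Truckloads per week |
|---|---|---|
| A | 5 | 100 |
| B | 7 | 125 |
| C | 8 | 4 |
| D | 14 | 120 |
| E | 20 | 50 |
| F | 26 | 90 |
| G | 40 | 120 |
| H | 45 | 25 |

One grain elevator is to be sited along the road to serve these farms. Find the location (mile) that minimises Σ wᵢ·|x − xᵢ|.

x = 14

For a sum of weighted absolute distances on a line, the optimum is the weighted median (not the mean). Total weight W = 634; half-weight = 317.
Sort by position and accumulate weight:
  mile 5 (A, w=100) → cum 100
  mile 7 (B, w=125) → cum 225
  mile 8 (C, w=4) → cum 229
  mile 14 (D, w=120) → cum 349  ≥ 317 → median here
  mile 20 (E, w=50) → cum 399
  mile 26 (F, w=90) → cum 489
  mile 40 (G, w=120) → cum 609
  mile 45 (H, w=25) → cum 634
Optimal location: mile 14.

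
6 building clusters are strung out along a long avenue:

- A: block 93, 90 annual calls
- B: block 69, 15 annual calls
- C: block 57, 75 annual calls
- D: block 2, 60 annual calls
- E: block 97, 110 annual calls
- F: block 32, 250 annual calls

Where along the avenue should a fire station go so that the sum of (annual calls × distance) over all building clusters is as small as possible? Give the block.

x = 32

For a sum of weighted absolute distances on a line, the optimum is the weighted median (not the mean). Total weight W = 600; half-weight = 300.
Sort by position and accumulate weight:
  block 2 (D, w=60) → cum 60
  block 32 (F, w=250) → cum 310  ≥ 300 → median here
  block 57 (C, w=75) → cum 385
  block 69 (B, w=15) → cum 400
  block 93 (A, w=90) → cum 490
  block 97 (E, w=110) → cum 600
Optimal location: block 32.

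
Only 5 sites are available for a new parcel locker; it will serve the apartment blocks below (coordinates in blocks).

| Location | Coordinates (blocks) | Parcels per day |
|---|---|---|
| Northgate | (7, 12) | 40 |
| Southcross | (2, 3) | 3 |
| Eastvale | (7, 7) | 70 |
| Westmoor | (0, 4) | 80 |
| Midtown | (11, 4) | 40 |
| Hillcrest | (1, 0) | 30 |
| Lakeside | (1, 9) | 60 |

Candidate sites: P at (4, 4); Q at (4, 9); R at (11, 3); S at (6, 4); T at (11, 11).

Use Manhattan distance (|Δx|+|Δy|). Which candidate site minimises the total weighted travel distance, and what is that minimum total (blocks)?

P, total 2159 blocks

Total weighted distance at each candidate:
  P (4, 4): total = 2159
  Q (4, 9): total = 2354
  R (11, 3): total = 3457
  S (6, 4): total = 2205
  T (11, 11): total = 3881
Minimum is at P with total 2159 blocks.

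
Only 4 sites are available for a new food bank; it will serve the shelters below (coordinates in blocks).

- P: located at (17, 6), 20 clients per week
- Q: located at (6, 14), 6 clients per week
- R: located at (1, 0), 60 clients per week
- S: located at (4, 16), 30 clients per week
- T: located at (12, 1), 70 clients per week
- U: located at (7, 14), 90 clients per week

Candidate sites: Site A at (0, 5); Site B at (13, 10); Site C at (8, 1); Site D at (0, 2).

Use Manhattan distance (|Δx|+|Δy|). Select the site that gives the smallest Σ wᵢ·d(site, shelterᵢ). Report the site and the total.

Site C, total 2960 blocks

Total weighted distance at each candidate:
  Site A (0, 5): total = 3820
  Site B (13, 10): total = 3596
  Site C (8, 1): total = 2960
  Site D (0, 2): total = 3868
Minimum is at Site C with total 2960 blocks.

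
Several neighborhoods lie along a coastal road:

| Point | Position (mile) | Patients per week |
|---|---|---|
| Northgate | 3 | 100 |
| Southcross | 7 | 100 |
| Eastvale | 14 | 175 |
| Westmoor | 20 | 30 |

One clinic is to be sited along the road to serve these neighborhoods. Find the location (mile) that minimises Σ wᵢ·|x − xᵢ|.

For a sum of weighted absolute distances on a line, the optimum is the weighted median (not the mean). Total weight W = 405; half-weight = 202.5.
Sort by position and accumulate weight:
  mile 3 (Northgate, w=100) → cum 100
  mile 7 (Southcross, w=100) → cum 200
  mile 14 (Eastvale, w=175) → cum 375  ≥ 202.5 → median here
  mile 20 (Westmoor, w=30) → cum 405
Optimal location: mile 14.

x = 14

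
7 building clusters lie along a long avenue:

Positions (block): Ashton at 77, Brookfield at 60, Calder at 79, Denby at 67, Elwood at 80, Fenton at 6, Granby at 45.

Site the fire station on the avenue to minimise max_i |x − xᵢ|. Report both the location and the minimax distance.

The 1-center on a line is the midpoint of the two extreme points: leftmost at 6, rightmost at 80.
Optimal location = (6 + 80)/2 = 43; maximum distance = (80 − 6)/2 = 37.

location 43, max distance 37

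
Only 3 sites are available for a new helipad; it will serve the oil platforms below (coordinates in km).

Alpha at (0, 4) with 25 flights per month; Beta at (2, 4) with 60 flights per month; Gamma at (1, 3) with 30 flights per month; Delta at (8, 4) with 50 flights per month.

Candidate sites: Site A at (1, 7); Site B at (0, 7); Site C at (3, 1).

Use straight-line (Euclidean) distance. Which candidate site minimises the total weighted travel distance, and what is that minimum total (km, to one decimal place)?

Total weighted distance at each candidate:
  Site A (1, 7): total = 769.6
  Site B (0, 7): total = 842.2
  Site C (3, 1): total = 672.2
Minimum is at Site C with total 672.2 km.

Site C, total 672.2 km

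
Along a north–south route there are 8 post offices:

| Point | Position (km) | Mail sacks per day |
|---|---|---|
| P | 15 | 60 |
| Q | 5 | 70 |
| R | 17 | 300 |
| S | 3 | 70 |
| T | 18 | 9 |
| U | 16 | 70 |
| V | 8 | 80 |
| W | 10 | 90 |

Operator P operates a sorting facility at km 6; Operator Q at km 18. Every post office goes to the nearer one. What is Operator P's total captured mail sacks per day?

The indifferent point is the midpoint (6+18)/2 = 12; post offices left of it (closer to Operator P at 6) go to Operator P, those right go to Operator Q.
  S at 3 (w=70) → Operator P
  Q at 5 (w=70) → Operator P
  V at 8 (w=80) → Operator P
  W at 10 (w=90) → Operator P
  P at 15 (w=60) → Operator Q
  U at 16 (w=70) → Operator Q
  R at 17 (w=300) → Operator Q
  T at 18 (w=9) → Operator Q
Operator P captures 310; Operator Q captures 439.

310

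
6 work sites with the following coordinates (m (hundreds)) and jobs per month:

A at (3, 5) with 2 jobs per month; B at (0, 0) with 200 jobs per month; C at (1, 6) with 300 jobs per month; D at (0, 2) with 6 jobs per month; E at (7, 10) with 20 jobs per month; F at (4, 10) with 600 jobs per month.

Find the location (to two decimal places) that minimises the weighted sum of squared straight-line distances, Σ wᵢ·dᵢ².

(2.52, 7.11)

The minimiser of Σwᵢ‖p−pᵢ‖² is the weighted centroid p* = (Σwᵢpᵢ)/(Σwᵢ).
Σwᵢ = 1128.
Σwᵢxᵢ = 2·3 + 200·0 + 300·1 + 6·0 + 20·7 + 600·4 = 2846.
Σwᵢyᵢ = 2·5 + 200·0 + 300·6 + 6·2 + 20·10 + 600·10 = 8022.
x* = 2846/1128 = 2.52, y* = 8022/1128 = 7.11.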